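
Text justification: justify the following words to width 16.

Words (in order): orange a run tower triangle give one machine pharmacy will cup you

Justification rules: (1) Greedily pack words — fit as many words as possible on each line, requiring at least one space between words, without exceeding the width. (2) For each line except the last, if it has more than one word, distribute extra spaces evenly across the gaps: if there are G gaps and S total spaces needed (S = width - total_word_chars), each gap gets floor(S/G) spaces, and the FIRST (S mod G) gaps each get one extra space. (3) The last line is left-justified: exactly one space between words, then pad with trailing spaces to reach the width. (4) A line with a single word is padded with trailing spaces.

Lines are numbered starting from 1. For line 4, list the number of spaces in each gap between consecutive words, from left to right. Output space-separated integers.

Line 1: ['orange', 'a', 'run'] (min_width=12, slack=4)
Line 2: ['tower', 'triangle'] (min_width=14, slack=2)
Line 3: ['give', 'one', 'machine'] (min_width=16, slack=0)
Line 4: ['pharmacy', 'will'] (min_width=13, slack=3)
Line 5: ['cup', 'you'] (min_width=7, slack=9)

Answer: 4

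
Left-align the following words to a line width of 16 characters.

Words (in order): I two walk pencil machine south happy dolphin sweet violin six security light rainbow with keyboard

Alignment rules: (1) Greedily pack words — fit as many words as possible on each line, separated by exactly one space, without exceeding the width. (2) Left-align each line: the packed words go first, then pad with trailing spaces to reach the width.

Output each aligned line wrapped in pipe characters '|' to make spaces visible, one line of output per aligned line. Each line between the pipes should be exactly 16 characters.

Line 1: ['I', 'two', 'walk'] (min_width=10, slack=6)
Line 2: ['pencil', 'machine'] (min_width=14, slack=2)
Line 3: ['south', 'happy'] (min_width=11, slack=5)
Line 4: ['dolphin', 'sweet'] (min_width=13, slack=3)
Line 5: ['violin', 'six'] (min_width=10, slack=6)
Line 6: ['security', 'light'] (min_width=14, slack=2)
Line 7: ['rainbow', 'with'] (min_width=12, slack=4)
Line 8: ['keyboard'] (min_width=8, slack=8)

Answer: |I two walk      |
|pencil machine  |
|south happy     |
|dolphin sweet   |
|violin six      |
|security light  |
|rainbow with    |
|keyboard        |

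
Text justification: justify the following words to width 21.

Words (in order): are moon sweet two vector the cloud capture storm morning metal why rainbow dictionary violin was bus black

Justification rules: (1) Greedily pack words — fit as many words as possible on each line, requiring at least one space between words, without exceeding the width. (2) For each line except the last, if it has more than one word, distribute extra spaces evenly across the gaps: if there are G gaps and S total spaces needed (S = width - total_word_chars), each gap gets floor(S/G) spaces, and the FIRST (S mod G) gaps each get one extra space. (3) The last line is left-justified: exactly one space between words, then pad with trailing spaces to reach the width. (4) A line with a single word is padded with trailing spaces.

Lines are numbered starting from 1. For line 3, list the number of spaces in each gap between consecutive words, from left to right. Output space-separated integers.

Line 1: ['are', 'moon', 'sweet', 'two'] (min_width=18, slack=3)
Line 2: ['vector', 'the', 'cloud'] (min_width=16, slack=5)
Line 3: ['capture', 'storm', 'morning'] (min_width=21, slack=0)
Line 4: ['metal', 'why', 'rainbow'] (min_width=17, slack=4)
Line 5: ['dictionary', 'violin', 'was'] (min_width=21, slack=0)
Line 6: ['bus', 'black'] (min_width=9, slack=12)

Answer: 1 1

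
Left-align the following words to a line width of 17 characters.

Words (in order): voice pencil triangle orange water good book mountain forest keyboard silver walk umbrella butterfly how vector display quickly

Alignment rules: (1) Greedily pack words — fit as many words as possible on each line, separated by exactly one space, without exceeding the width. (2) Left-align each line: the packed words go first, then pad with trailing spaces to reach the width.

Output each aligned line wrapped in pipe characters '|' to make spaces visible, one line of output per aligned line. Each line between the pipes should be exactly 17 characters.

Answer: |voice pencil     |
|triangle orange  |
|water good book  |
|mountain forest  |
|keyboard silver  |
|walk umbrella    |
|butterfly how    |
|vector display   |
|quickly          |

Derivation:
Line 1: ['voice', 'pencil'] (min_width=12, slack=5)
Line 2: ['triangle', 'orange'] (min_width=15, slack=2)
Line 3: ['water', 'good', 'book'] (min_width=15, slack=2)
Line 4: ['mountain', 'forest'] (min_width=15, slack=2)
Line 5: ['keyboard', 'silver'] (min_width=15, slack=2)
Line 6: ['walk', 'umbrella'] (min_width=13, slack=4)
Line 7: ['butterfly', 'how'] (min_width=13, slack=4)
Line 8: ['vector', 'display'] (min_width=14, slack=3)
Line 9: ['quickly'] (min_width=7, slack=10)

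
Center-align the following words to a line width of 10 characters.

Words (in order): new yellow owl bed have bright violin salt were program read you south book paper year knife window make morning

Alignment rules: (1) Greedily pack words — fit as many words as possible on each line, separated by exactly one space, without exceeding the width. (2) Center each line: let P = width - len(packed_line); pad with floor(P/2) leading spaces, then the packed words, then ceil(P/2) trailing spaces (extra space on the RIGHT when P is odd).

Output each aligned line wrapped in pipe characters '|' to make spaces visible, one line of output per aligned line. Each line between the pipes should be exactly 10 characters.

Answer: |new yellow|
| owl bed  |
|   have   |
|  bright  |
|  violin  |
|salt were |
| program  |
| read you |
|south book|
|paper year|
|  knife   |
|  window  |
|   make   |
| morning  |

Derivation:
Line 1: ['new', 'yellow'] (min_width=10, slack=0)
Line 2: ['owl', 'bed'] (min_width=7, slack=3)
Line 3: ['have'] (min_width=4, slack=6)
Line 4: ['bright'] (min_width=6, slack=4)
Line 5: ['violin'] (min_width=6, slack=4)
Line 6: ['salt', 'were'] (min_width=9, slack=1)
Line 7: ['program'] (min_width=7, slack=3)
Line 8: ['read', 'you'] (min_width=8, slack=2)
Line 9: ['south', 'book'] (min_width=10, slack=0)
Line 10: ['paper', 'year'] (min_width=10, slack=0)
Line 11: ['knife'] (min_width=5, slack=5)
Line 12: ['window'] (min_width=6, slack=4)
Line 13: ['make'] (min_width=4, slack=6)
Line 14: ['morning'] (min_width=7, slack=3)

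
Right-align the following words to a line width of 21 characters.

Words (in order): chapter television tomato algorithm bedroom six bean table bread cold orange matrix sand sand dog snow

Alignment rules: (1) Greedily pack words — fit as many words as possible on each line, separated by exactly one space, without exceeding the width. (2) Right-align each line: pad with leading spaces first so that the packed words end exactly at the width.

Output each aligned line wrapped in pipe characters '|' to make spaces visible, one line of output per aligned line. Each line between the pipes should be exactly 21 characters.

Answer: |   chapter television|
|     tomato algorithm|
|     bedroom six bean|
|     table bread cold|
|   orange matrix sand|
|        sand dog snow|

Derivation:
Line 1: ['chapter', 'television'] (min_width=18, slack=3)
Line 2: ['tomato', 'algorithm'] (min_width=16, slack=5)
Line 3: ['bedroom', 'six', 'bean'] (min_width=16, slack=5)
Line 4: ['table', 'bread', 'cold'] (min_width=16, slack=5)
Line 5: ['orange', 'matrix', 'sand'] (min_width=18, slack=3)
Line 6: ['sand', 'dog', 'snow'] (min_width=13, slack=8)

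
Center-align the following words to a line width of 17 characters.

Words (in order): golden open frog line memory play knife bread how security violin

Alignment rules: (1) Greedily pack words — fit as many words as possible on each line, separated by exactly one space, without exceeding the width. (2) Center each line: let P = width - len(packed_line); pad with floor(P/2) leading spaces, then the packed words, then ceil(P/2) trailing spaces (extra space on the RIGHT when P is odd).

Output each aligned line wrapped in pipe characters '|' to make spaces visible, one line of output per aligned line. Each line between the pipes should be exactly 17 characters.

Line 1: ['golden', 'open', 'frog'] (min_width=16, slack=1)
Line 2: ['line', 'memory', 'play'] (min_width=16, slack=1)
Line 3: ['knife', 'bread', 'how'] (min_width=15, slack=2)
Line 4: ['security', 'violin'] (min_width=15, slack=2)

Answer: |golden open frog |
|line memory play |
| knife bread how |
| security violin |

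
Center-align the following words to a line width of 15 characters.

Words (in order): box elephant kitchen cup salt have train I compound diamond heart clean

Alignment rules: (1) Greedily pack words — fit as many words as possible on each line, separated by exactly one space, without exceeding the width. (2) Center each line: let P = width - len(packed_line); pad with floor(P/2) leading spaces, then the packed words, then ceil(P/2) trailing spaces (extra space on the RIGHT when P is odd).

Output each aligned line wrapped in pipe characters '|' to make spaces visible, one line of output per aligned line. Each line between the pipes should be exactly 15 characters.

Line 1: ['box', 'elephant'] (min_width=12, slack=3)
Line 2: ['kitchen', 'cup'] (min_width=11, slack=4)
Line 3: ['salt', 'have', 'train'] (min_width=15, slack=0)
Line 4: ['I', 'compound'] (min_width=10, slack=5)
Line 5: ['diamond', 'heart'] (min_width=13, slack=2)
Line 6: ['clean'] (min_width=5, slack=10)

Answer: | box elephant  |
|  kitchen cup  |
|salt have train|
|  I compound   |
| diamond heart |
|     clean     |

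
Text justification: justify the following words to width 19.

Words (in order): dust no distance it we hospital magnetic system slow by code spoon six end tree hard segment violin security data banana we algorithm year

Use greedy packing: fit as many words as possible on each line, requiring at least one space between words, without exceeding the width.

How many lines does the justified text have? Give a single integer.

Line 1: ['dust', 'no', 'distance', 'it'] (min_width=19, slack=0)
Line 2: ['we', 'hospital'] (min_width=11, slack=8)
Line 3: ['magnetic', 'system'] (min_width=15, slack=4)
Line 4: ['slow', 'by', 'code', 'spoon'] (min_width=18, slack=1)
Line 5: ['six', 'end', 'tree', 'hard'] (min_width=17, slack=2)
Line 6: ['segment', 'violin'] (min_width=14, slack=5)
Line 7: ['security', 'data'] (min_width=13, slack=6)
Line 8: ['banana', 'we', 'algorithm'] (min_width=19, slack=0)
Line 9: ['year'] (min_width=4, slack=15)
Total lines: 9

Answer: 9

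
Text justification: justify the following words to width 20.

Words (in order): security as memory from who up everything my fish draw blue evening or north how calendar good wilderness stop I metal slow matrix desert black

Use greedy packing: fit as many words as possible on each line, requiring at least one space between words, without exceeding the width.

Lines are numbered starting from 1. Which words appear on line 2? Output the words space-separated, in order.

Answer: from who up

Derivation:
Line 1: ['security', 'as', 'memory'] (min_width=18, slack=2)
Line 2: ['from', 'who', 'up'] (min_width=11, slack=9)
Line 3: ['everything', 'my', 'fish'] (min_width=18, slack=2)
Line 4: ['draw', 'blue', 'evening', 'or'] (min_width=20, slack=0)
Line 5: ['north', 'how', 'calendar'] (min_width=18, slack=2)
Line 6: ['good', 'wilderness', 'stop'] (min_width=20, slack=0)
Line 7: ['I', 'metal', 'slow', 'matrix'] (min_width=19, slack=1)
Line 8: ['desert', 'black'] (min_width=12, slack=8)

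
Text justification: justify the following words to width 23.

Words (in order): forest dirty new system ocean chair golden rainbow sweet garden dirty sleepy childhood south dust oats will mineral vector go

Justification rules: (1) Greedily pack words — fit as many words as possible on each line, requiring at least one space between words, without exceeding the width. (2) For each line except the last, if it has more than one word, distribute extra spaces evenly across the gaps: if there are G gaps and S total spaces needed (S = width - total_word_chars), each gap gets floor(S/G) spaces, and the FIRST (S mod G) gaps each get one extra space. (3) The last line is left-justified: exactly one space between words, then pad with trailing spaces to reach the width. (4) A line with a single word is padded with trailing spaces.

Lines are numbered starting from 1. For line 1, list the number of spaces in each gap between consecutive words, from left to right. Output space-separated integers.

Line 1: ['forest', 'dirty', 'new', 'system'] (min_width=23, slack=0)
Line 2: ['ocean', 'chair', 'golden'] (min_width=18, slack=5)
Line 3: ['rainbow', 'sweet', 'garden'] (min_width=20, slack=3)
Line 4: ['dirty', 'sleepy', 'childhood'] (min_width=22, slack=1)
Line 5: ['south', 'dust', 'oats', 'will'] (min_width=20, slack=3)
Line 6: ['mineral', 'vector', 'go'] (min_width=17, slack=6)

Answer: 1 1 1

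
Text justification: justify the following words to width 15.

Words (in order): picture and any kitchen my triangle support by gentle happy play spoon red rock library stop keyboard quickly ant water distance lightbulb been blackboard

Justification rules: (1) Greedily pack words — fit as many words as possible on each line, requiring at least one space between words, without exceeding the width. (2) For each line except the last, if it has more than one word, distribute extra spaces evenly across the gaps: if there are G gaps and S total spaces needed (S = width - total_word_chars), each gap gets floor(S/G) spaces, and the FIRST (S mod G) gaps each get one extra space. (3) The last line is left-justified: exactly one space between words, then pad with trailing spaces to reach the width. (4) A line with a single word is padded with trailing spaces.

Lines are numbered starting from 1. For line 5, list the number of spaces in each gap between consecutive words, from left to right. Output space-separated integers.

Line 1: ['picture', 'and', 'any'] (min_width=15, slack=0)
Line 2: ['kitchen', 'my'] (min_width=10, slack=5)
Line 3: ['triangle'] (min_width=8, slack=7)
Line 4: ['support', 'by'] (min_width=10, slack=5)
Line 5: ['gentle', 'happy'] (min_width=12, slack=3)
Line 6: ['play', 'spoon', 'red'] (min_width=14, slack=1)
Line 7: ['rock', 'library'] (min_width=12, slack=3)
Line 8: ['stop', 'keyboard'] (min_width=13, slack=2)
Line 9: ['quickly', 'ant'] (min_width=11, slack=4)
Line 10: ['water', 'distance'] (min_width=14, slack=1)
Line 11: ['lightbulb', 'been'] (min_width=14, slack=1)
Line 12: ['blackboard'] (min_width=10, slack=5)

Answer: 4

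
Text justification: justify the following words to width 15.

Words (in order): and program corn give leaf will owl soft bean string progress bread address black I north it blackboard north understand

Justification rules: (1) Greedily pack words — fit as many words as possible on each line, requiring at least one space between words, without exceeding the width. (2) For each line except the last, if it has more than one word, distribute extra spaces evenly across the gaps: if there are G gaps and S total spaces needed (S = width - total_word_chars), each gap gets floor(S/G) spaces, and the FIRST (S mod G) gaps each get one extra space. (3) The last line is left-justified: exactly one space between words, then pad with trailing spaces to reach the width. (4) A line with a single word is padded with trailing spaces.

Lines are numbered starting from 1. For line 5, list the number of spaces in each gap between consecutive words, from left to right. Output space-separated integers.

Line 1: ['and', 'program'] (min_width=11, slack=4)
Line 2: ['corn', 'give', 'leaf'] (min_width=14, slack=1)
Line 3: ['will', 'owl', 'soft'] (min_width=13, slack=2)
Line 4: ['bean', 'string'] (min_width=11, slack=4)
Line 5: ['progress', 'bread'] (min_width=14, slack=1)
Line 6: ['address', 'black', 'I'] (min_width=15, slack=0)
Line 7: ['north', 'it'] (min_width=8, slack=7)
Line 8: ['blackboard'] (min_width=10, slack=5)
Line 9: ['north'] (min_width=5, slack=10)
Line 10: ['understand'] (min_width=10, slack=5)

Answer: 2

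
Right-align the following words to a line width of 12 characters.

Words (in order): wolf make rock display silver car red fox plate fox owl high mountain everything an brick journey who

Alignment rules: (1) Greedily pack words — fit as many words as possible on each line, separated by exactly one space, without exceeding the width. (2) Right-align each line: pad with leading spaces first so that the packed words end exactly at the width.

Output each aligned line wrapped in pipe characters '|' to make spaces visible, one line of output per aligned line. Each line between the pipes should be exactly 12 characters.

Answer: |   wolf make|
|rock display|
|  silver car|
|     red fox|
|   plate fox|
|    owl high|
|    mountain|
|  everything|
|    an brick|
| journey who|

Derivation:
Line 1: ['wolf', 'make'] (min_width=9, slack=3)
Line 2: ['rock', 'display'] (min_width=12, slack=0)
Line 3: ['silver', 'car'] (min_width=10, slack=2)
Line 4: ['red', 'fox'] (min_width=7, slack=5)
Line 5: ['plate', 'fox'] (min_width=9, slack=3)
Line 6: ['owl', 'high'] (min_width=8, slack=4)
Line 7: ['mountain'] (min_width=8, slack=4)
Line 8: ['everything'] (min_width=10, slack=2)
Line 9: ['an', 'brick'] (min_width=8, slack=4)
Line 10: ['journey', 'who'] (min_width=11, slack=1)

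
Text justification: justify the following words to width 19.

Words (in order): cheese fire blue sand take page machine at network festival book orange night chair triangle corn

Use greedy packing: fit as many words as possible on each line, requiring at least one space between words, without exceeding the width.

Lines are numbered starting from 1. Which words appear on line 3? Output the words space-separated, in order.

Answer: machine at network

Derivation:
Line 1: ['cheese', 'fire', 'blue'] (min_width=16, slack=3)
Line 2: ['sand', 'take', 'page'] (min_width=14, slack=5)
Line 3: ['machine', 'at', 'network'] (min_width=18, slack=1)
Line 4: ['festival', 'book'] (min_width=13, slack=6)
Line 5: ['orange', 'night', 'chair'] (min_width=18, slack=1)
Line 6: ['triangle', 'corn'] (min_width=13, slack=6)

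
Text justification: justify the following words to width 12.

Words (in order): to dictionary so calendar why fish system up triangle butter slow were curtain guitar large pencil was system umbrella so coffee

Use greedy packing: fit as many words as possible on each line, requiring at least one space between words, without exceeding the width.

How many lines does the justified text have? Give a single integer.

Line 1: ['to'] (min_width=2, slack=10)
Line 2: ['dictionary'] (min_width=10, slack=2)
Line 3: ['so', 'calendar'] (min_width=11, slack=1)
Line 4: ['why', 'fish'] (min_width=8, slack=4)
Line 5: ['system', 'up'] (min_width=9, slack=3)
Line 6: ['triangle'] (min_width=8, slack=4)
Line 7: ['butter', 'slow'] (min_width=11, slack=1)
Line 8: ['were', 'curtain'] (min_width=12, slack=0)
Line 9: ['guitar', 'large'] (min_width=12, slack=0)
Line 10: ['pencil', 'was'] (min_width=10, slack=2)
Line 11: ['system'] (min_width=6, slack=6)
Line 12: ['umbrella', 'so'] (min_width=11, slack=1)
Line 13: ['coffee'] (min_width=6, slack=6)
Total lines: 13

Answer: 13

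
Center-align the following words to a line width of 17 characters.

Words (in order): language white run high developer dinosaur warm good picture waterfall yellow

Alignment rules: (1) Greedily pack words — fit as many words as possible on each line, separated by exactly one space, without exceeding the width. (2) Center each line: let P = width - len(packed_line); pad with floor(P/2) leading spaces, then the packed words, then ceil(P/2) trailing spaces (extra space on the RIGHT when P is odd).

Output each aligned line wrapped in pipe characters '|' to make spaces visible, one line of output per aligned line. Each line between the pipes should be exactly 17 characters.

Line 1: ['language', 'white'] (min_width=14, slack=3)
Line 2: ['run', 'high'] (min_width=8, slack=9)
Line 3: ['developer'] (min_width=9, slack=8)
Line 4: ['dinosaur', 'warm'] (min_width=13, slack=4)
Line 5: ['good', 'picture'] (min_width=12, slack=5)
Line 6: ['waterfall', 'yellow'] (min_width=16, slack=1)

Answer: | language white  |
|    run high     |
|    developer    |
|  dinosaur warm  |
|  good picture   |
|waterfall yellow |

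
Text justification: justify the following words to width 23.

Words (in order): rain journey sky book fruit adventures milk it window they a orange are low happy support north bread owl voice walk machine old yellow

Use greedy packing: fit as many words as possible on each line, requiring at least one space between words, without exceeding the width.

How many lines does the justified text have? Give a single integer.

Line 1: ['rain', 'journey', 'sky', 'book'] (min_width=21, slack=2)
Line 2: ['fruit', 'adventures', 'milk'] (min_width=21, slack=2)
Line 3: ['it', 'window', 'they', 'a', 'orange'] (min_width=23, slack=0)
Line 4: ['are', 'low', 'happy', 'support'] (min_width=21, slack=2)
Line 5: ['north', 'bread', 'owl', 'voice'] (min_width=21, slack=2)
Line 6: ['walk', 'machine', 'old', 'yellow'] (min_width=23, slack=0)
Total lines: 6

Answer: 6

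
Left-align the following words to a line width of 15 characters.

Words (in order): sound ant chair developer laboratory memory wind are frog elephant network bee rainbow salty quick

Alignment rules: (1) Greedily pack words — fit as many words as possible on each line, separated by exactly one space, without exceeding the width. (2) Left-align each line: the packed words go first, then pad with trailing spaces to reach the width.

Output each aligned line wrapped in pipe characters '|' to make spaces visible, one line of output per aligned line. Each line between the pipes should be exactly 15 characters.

Line 1: ['sound', 'ant', 'chair'] (min_width=15, slack=0)
Line 2: ['developer'] (min_width=9, slack=6)
Line 3: ['laboratory'] (min_width=10, slack=5)
Line 4: ['memory', 'wind', 'are'] (min_width=15, slack=0)
Line 5: ['frog', 'elephant'] (min_width=13, slack=2)
Line 6: ['network', 'bee'] (min_width=11, slack=4)
Line 7: ['rainbow', 'salty'] (min_width=13, slack=2)
Line 8: ['quick'] (min_width=5, slack=10)

Answer: |sound ant chair|
|developer      |
|laboratory     |
|memory wind are|
|frog elephant  |
|network bee    |
|rainbow salty  |
|quick          |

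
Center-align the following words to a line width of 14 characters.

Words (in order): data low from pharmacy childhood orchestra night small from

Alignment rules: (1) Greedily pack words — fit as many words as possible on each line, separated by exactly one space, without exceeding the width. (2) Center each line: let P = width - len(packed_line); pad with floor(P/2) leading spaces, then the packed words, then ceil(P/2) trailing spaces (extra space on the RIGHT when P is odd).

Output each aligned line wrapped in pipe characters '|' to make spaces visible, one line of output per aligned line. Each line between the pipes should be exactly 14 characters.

Line 1: ['data', 'low', 'from'] (min_width=13, slack=1)
Line 2: ['pharmacy'] (min_width=8, slack=6)
Line 3: ['childhood'] (min_width=9, slack=5)
Line 4: ['orchestra'] (min_width=9, slack=5)
Line 5: ['night', 'small'] (min_width=11, slack=3)
Line 6: ['from'] (min_width=4, slack=10)

Answer: |data low from |
|   pharmacy   |
|  childhood   |
|  orchestra   |
| night small  |
|     from     |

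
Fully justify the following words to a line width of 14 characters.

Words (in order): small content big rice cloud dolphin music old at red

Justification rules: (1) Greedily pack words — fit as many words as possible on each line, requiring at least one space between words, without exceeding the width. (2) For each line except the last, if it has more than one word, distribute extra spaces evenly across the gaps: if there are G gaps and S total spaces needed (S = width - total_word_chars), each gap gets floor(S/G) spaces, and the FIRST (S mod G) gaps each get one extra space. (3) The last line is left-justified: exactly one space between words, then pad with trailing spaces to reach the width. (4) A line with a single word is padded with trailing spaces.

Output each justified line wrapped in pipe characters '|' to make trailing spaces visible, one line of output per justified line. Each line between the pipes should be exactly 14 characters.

Line 1: ['small', 'content'] (min_width=13, slack=1)
Line 2: ['big', 'rice', 'cloud'] (min_width=14, slack=0)
Line 3: ['dolphin', 'music'] (min_width=13, slack=1)
Line 4: ['old', 'at', 'red'] (min_width=10, slack=4)

Answer: |small  content|
|big rice cloud|
|dolphin  music|
|old at red    |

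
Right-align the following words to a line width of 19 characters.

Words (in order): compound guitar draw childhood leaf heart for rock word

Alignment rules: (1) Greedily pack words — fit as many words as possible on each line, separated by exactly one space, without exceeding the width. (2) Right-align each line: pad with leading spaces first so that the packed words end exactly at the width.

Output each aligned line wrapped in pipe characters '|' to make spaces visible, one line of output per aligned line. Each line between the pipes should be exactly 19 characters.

Answer: |    compound guitar|
|draw childhood leaf|
|heart for rock word|

Derivation:
Line 1: ['compound', 'guitar'] (min_width=15, slack=4)
Line 2: ['draw', 'childhood', 'leaf'] (min_width=19, slack=0)
Line 3: ['heart', 'for', 'rock', 'word'] (min_width=19, slack=0)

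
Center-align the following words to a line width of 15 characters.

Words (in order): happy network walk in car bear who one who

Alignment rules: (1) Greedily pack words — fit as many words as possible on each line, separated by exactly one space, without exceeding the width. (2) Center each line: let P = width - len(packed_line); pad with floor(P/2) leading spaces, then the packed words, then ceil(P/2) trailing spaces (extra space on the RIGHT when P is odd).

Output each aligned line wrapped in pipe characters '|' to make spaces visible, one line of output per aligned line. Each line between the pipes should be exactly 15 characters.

Line 1: ['happy', 'network'] (min_width=13, slack=2)
Line 2: ['walk', 'in', 'car'] (min_width=11, slack=4)
Line 3: ['bear', 'who', 'one'] (min_width=12, slack=3)
Line 4: ['who'] (min_width=3, slack=12)

Answer: | happy network |
|  walk in car  |
| bear who one  |
|      who      |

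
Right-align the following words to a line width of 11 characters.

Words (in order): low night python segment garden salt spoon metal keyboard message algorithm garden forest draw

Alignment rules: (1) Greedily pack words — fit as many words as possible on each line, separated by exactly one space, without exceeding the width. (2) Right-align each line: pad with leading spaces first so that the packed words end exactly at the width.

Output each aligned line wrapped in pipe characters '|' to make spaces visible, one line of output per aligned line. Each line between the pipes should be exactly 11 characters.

Line 1: ['low', 'night'] (min_width=9, slack=2)
Line 2: ['python'] (min_width=6, slack=5)
Line 3: ['segment'] (min_width=7, slack=4)
Line 4: ['garden', 'salt'] (min_width=11, slack=0)
Line 5: ['spoon', 'metal'] (min_width=11, slack=0)
Line 6: ['keyboard'] (min_width=8, slack=3)
Line 7: ['message'] (min_width=7, slack=4)
Line 8: ['algorithm'] (min_width=9, slack=2)
Line 9: ['garden'] (min_width=6, slack=5)
Line 10: ['forest', 'draw'] (min_width=11, slack=0)

Answer: |  low night|
|     python|
|    segment|
|garden salt|
|spoon metal|
|   keyboard|
|    message|
|  algorithm|
|     garden|
|forest draw|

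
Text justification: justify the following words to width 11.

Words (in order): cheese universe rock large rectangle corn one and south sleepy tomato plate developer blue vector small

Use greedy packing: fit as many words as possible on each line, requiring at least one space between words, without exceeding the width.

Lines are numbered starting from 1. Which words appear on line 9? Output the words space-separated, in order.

Answer: plate

Derivation:
Line 1: ['cheese'] (min_width=6, slack=5)
Line 2: ['universe'] (min_width=8, slack=3)
Line 3: ['rock', 'large'] (min_width=10, slack=1)
Line 4: ['rectangle'] (min_width=9, slack=2)
Line 5: ['corn', 'one'] (min_width=8, slack=3)
Line 6: ['and', 'south'] (min_width=9, slack=2)
Line 7: ['sleepy'] (min_width=6, slack=5)
Line 8: ['tomato'] (min_width=6, slack=5)
Line 9: ['plate'] (min_width=5, slack=6)
Line 10: ['developer'] (min_width=9, slack=2)
Line 11: ['blue', 'vector'] (min_width=11, slack=0)
Line 12: ['small'] (min_width=5, slack=6)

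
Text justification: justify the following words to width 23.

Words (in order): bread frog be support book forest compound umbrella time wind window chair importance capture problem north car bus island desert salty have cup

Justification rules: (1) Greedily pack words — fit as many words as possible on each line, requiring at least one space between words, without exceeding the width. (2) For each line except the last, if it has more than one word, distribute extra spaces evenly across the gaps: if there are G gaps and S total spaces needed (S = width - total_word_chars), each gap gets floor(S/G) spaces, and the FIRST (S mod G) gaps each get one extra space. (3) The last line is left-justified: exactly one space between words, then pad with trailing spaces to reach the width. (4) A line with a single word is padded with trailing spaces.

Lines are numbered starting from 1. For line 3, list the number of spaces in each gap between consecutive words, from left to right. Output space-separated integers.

Answer: 4 3

Derivation:
Line 1: ['bread', 'frog', 'be', 'support'] (min_width=21, slack=2)
Line 2: ['book', 'forest', 'compound'] (min_width=20, slack=3)
Line 3: ['umbrella', 'time', 'wind'] (min_width=18, slack=5)
Line 4: ['window', 'chair', 'importance'] (min_width=23, slack=0)
Line 5: ['capture', 'problem', 'north'] (min_width=21, slack=2)
Line 6: ['car', 'bus', 'island', 'desert'] (min_width=21, slack=2)
Line 7: ['salty', 'have', 'cup'] (min_width=14, slack=9)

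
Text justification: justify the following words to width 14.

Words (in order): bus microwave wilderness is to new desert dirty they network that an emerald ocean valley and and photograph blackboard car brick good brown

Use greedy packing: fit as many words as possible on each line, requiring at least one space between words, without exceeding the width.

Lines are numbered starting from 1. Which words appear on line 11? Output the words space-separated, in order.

Line 1: ['bus', 'microwave'] (min_width=13, slack=1)
Line 2: ['wilderness', 'is'] (min_width=13, slack=1)
Line 3: ['to', 'new', 'desert'] (min_width=13, slack=1)
Line 4: ['dirty', 'they'] (min_width=10, slack=4)
Line 5: ['network', 'that'] (min_width=12, slack=2)
Line 6: ['an', 'emerald'] (min_width=10, slack=4)
Line 7: ['ocean', 'valley'] (min_width=12, slack=2)
Line 8: ['and', 'and'] (min_width=7, slack=7)
Line 9: ['photograph'] (min_width=10, slack=4)
Line 10: ['blackboard', 'car'] (min_width=14, slack=0)
Line 11: ['brick', 'good'] (min_width=10, slack=4)
Line 12: ['brown'] (min_width=5, slack=9)

Answer: brick good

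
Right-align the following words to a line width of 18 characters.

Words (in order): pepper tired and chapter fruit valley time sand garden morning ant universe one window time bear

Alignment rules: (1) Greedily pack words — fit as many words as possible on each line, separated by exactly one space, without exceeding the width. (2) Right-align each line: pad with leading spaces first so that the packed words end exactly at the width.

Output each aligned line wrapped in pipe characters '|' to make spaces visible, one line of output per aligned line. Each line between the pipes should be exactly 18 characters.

Answer: |  pepper tired and|
|     chapter fruit|
|  valley time sand|
|garden morning ant|
|      universe one|
|  window time bear|

Derivation:
Line 1: ['pepper', 'tired', 'and'] (min_width=16, slack=2)
Line 2: ['chapter', 'fruit'] (min_width=13, slack=5)
Line 3: ['valley', 'time', 'sand'] (min_width=16, slack=2)
Line 4: ['garden', 'morning', 'ant'] (min_width=18, slack=0)
Line 5: ['universe', 'one'] (min_width=12, slack=6)
Line 6: ['window', 'time', 'bear'] (min_width=16, slack=2)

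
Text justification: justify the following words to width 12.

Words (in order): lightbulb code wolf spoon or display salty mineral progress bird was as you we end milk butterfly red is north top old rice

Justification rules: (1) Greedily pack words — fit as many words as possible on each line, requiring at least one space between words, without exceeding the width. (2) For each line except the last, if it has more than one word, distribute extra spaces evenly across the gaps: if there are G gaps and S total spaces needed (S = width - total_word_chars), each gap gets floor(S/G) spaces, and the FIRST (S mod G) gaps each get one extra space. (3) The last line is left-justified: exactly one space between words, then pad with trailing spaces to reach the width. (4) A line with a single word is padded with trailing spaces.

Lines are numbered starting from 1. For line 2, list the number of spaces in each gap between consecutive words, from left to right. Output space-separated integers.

Line 1: ['lightbulb'] (min_width=9, slack=3)
Line 2: ['code', 'wolf'] (min_width=9, slack=3)
Line 3: ['spoon', 'or'] (min_width=8, slack=4)
Line 4: ['display'] (min_width=7, slack=5)
Line 5: ['salty'] (min_width=5, slack=7)
Line 6: ['mineral'] (min_width=7, slack=5)
Line 7: ['progress'] (min_width=8, slack=4)
Line 8: ['bird', 'was', 'as'] (min_width=11, slack=1)
Line 9: ['you', 'we', 'end'] (min_width=10, slack=2)
Line 10: ['milk'] (min_width=4, slack=8)
Line 11: ['butterfly'] (min_width=9, slack=3)
Line 12: ['red', 'is', 'north'] (min_width=12, slack=0)
Line 13: ['top', 'old', 'rice'] (min_width=12, slack=0)

Answer: 4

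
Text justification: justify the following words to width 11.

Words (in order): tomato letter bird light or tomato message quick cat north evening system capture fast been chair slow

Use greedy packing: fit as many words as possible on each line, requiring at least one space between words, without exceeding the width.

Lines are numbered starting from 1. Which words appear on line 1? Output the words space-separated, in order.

Line 1: ['tomato'] (min_width=6, slack=5)
Line 2: ['letter', 'bird'] (min_width=11, slack=0)
Line 3: ['light', 'or'] (min_width=8, slack=3)
Line 4: ['tomato'] (min_width=6, slack=5)
Line 5: ['message'] (min_width=7, slack=4)
Line 6: ['quick', 'cat'] (min_width=9, slack=2)
Line 7: ['north'] (min_width=5, slack=6)
Line 8: ['evening'] (min_width=7, slack=4)
Line 9: ['system'] (min_width=6, slack=5)
Line 10: ['capture'] (min_width=7, slack=4)
Line 11: ['fast', 'been'] (min_width=9, slack=2)
Line 12: ['chair', 'slow'] (min_width=10, slack=1)

Answer: tomato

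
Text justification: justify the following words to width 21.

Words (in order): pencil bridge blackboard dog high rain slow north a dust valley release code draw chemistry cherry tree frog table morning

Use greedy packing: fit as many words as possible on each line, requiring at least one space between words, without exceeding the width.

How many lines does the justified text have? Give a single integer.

Line 1: ['pencil', 'bridge'] (min_width=13, slack=8)
Line 2: ['blackboard', 'dog', 'high'] (min_width=19, slack=2)
Line 3: ['rain', 'slow', 'north', 'a'] (min_width=17, slack=4)
Line 4: ['dust', 'valley', 'release'] (min_width=19, slack=2)
Line 5: ['code', 'draw', 'chemistry'] (min_width=19, slack=2)
Line 6: ['cherry', 'tree', 'frog'] (min_width=16, slack=5)
Line 7: ['table', 'morning'] (min_width=13, slack=8)
Total lines: 7

Answer: 7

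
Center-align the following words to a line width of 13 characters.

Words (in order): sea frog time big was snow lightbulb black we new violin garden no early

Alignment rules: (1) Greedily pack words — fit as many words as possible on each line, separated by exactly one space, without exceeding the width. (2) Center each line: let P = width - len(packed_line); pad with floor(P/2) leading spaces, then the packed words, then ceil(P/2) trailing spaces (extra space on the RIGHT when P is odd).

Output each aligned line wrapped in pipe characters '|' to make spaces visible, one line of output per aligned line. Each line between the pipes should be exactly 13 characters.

Answer: |sea frog time|
|big was snow |
|  lightbulb  |
|black we new |
|violin garden|
|  no early   |

Derivation:
Line 1: ['sea', 'frog', 'time'] (min_width=13, slack=0)
Line 2: ['big', 'was', 'snow'] (min_width=12, slack=1)
Line 3: ['lightbulb'] (min_width=9, slack=4)
Line 4: ['black', 'we', 'new'] (min_width=12, slack=1)
Line 5: ['violin', 'garden'] (min_width=13, slack=0)
Line 6: ['no', 'early'] (min_width=8, slack=5)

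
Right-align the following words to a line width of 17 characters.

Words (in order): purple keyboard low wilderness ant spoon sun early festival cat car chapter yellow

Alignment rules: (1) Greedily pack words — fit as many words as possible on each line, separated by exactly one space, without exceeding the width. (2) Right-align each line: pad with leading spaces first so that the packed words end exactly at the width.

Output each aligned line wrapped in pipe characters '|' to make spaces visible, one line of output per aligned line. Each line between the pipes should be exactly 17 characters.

Line 1: ['purple', 'keyboard'] (min_width=15, slack=2)
Line 2: ['low', 'wilderness'] (min_width=14, slack=3)
Line 3: ['ant', 'spoon', 'sun'] (min_width=13, slack=4)
Line 4: ['early', 'festival'] (min_width=14, slack=3)
Line 5: ['cat', 'car', 'chapter'] (min_width=15, slack=2)
Line 6: ['yellow'] (min_width=6, slack=11)

Answer: |  purple keyboard|
|   low wilderness|
|    ant spoon sun|
|   early festival|
|  cat car chapter|
|           yellow|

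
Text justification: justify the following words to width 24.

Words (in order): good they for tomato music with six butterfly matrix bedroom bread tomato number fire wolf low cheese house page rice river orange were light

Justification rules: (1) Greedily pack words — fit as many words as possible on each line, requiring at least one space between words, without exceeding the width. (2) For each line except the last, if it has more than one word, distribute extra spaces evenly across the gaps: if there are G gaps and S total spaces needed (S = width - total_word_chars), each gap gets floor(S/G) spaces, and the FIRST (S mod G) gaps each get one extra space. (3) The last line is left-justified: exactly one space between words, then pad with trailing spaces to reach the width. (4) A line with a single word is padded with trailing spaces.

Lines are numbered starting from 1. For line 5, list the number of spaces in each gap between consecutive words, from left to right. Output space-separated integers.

Line 1: ['good', 'they', 'for', 'tomato'] (min_width=20, slack=4)
Line 2: ['music', 'with', 'six', 'butterfly'] (min_width=24, slack=0)
Line 3: ['matrix', 'bedroom', 'bread'] (min_width=20, slack=4)
Line 4: ['tomato', 'number', 'fire', 'wolf'] (min_width=23, slack=1)
Line 5: ['low', 'cheese', 'house', 'page'] (min_width=21, slack=3)
Line 6: ['rice', 'river', 'orange', 'were'] (min_width=22, slack=2)
Line 7: ['light'] (min_width=5, slack=19)

Answer: 2 2 2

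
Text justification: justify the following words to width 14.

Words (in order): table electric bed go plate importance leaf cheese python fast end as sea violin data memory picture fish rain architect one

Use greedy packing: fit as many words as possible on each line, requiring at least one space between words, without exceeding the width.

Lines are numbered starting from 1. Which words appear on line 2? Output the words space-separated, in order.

Line 1: ['table', 'electric'] (min_width=14, slack=0)
Line 2: ['bed', 'go', 'plate'] (min_width=12, slack=2)
Line 3: ['importance'] (min_width=10, slack=4)
Line 4: ['leaf', 'cheese'] (min_width=11, slack=3)
Line 5: ['python', 'fast'] (min_width=11, slack=3)
Line 6: ['end', 'as', 'sea'] (min_width=10, slack=4)
Line 7: ['violin', 'data'] (min_width=11, slack=3)
Line 8: ['memory', 'picture'] (min_width=14, slack=0)
Line 9: ['fish', 'rain'] (min_width=9, slack=5)
Line 10: ['architect', 'one'] (min_width=13, slack=1)

Answer: bed go plate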